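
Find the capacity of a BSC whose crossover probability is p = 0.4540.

For BSC with error probability p:
C = 1 - H(p) where H(p) is binary entropy
H(0.4540) = -0.4540 × log₂(0.4540) - 0.5460 × log₂(0.5460)
H(p) = 0.9939
C = 1 - 0.9939 = 0.0061 bits/use


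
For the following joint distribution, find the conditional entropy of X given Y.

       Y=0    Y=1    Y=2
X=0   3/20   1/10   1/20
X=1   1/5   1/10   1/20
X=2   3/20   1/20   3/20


H(X|Y) = Σ_y p(y) H(X|Y=y)
  p(Y=0) = 1/2, H(X|Y=0) = 1.5710
  p(Y=1) = 1/4, H(X|Y=1) = 1.5219
  p(Y=2) = 1/4, H(X|Y=2) = 1.3710
H(X|Y) = 0.5000×1.5710 + 0.2500×1.5219 + 0.2500×1.3710 = 1.5087 bits


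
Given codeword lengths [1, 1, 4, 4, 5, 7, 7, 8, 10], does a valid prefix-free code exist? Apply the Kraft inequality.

Kraft inequality: Σ 2^(-l_i) ≤ 1 for prefix-free code
Calculating: 2^(-1) + 2^(-1) + 2^(-4) + 2^(-4) + 2^(-5) + 2^(-7) + 2^(-7) + 2^(-8) + 2^(-10)
= 0.5 + 0.5 + 0.0625 + 0.0625 + 0.03125 + 0.0078125 + 0.0078125 + 0.00390625 + 0.0009765625
= 1.1768
Since 1.1768 > 1, prefix-free code does not exist


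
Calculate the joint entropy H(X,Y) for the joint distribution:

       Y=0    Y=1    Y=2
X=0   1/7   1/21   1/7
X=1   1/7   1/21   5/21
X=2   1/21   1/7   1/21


H(X,Y) = -Σ p(x,y) log₂ p(x,y)
  p(0,0)=1/7: -0.1429 × log₂(0.1429) = 0.4011
  p(0,1)=1/21: -0.0476 × log₂(0.0476) = 0.2092
  p(0,2)=1/7: -0.1429 × log₂(0.1429) = 0.4011
  p(1,0)=1/7: -0.1429 × log₂(0.1429) = 0.4011
  p(1,1)=1/21: -0.0476 × log₂(0.0476) = 0.2092
  p(1,2)=5/21: -0.2381 × log₂(0.2381) = 0.4929
  p(2,0)=1/21: -0.0476 × log₂(0.0476) = 0.2092
  p(2,1)=1/7: -0.1429 × log₂(0.1429) = 0.4011
  p(2,2)=1/21: -0.0476 × log₂(0.0476) = 0.2092
H(X,Y) = 2.9338 bits


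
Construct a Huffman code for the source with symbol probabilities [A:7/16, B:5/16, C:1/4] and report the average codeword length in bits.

Huffman tree construction:
Combine smallest probabilities repeatedly
Resulting codes:
  A: 0 (length 1)
  B: 11 (length 2)
  C: 10 (length 2)
Average length = Σ p(s) × length(s) = 1.5625 bits


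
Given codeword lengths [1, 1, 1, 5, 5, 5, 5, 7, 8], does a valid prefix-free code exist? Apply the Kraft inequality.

Kraft inequality: Σ 2^(-l_i) ≤ 1 for prefix-free code
Calculating: 2^(-1) + 2^(-1) + 2^(-1) + 2^(-5) + 2^(-5) + 2^(-5) + 2^(-5) + 2^(-7) + 2^(-8)
= 0.5 + 0.5 + 0.5 + 0.03125 + 0.03125 + 0.03125 + 0.03125 + 0.0078125 + 0.00390625
= 1.6367
Since 1.6367 > 1, prefix-free code does not exist


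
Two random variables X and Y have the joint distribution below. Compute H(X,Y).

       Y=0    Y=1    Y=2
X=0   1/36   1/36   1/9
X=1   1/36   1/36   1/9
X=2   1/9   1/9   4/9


H(X,Y) = -Σ p(x,y) log₂ p(x,y)
  p(0,0)=1/36: -0.0278 × log₂(0.0278) = 0.1436
  p(0,1)=1/36: -0.0278 × log₂(0.0278) = 0.1436
  p(0,2)=1/9: -0.1111 × log₂(0.1111) = 0.3522
  p(1,0)=1/36: -0.0278 × log₂(0.0278) = 0.1436
  p(1,1)=1/36: -0.0278 × log₂(0.0278) = 0.1436
  p(1,2)=1/9: -0.1111 × log₂(0.1111) = 0.3522
  p(2,0)=1/9: -0.1111 × log₂(0.1111) = 0.3522
  p(2,1)=1/9: -0.1111 × log₂(0.1111) = 0.3522
  p(2,2)=4/9: -0.4444 × log₂(0.4444) = 0.5200
H(X,Y) = 2.5033 bits


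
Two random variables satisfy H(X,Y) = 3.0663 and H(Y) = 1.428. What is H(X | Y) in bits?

Chain rule: H(X,Y) = H(X|Y) + H(Y)
H(X|Y) = H(X,Y) - H(Y) = 3.0663 - 1.428 = 1.6383 bits


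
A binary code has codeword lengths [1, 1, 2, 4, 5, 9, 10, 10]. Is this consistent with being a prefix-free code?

Kraft inequality: Σ 2^(-l_i) ≤ 1 for prefix-free code
Calculating: 2^(-1) + 2^(-1) + 2^(-2) + 2^(-4) + 2^(-5) + 2^(-9) + 2^(-10) + 2^(-10)
= 0.5 + 0.5 + 0.25 + 0.0625 + 0.03125 + 0.001953125 + 0.0009765625 + 0.0009765625
= 1.3477
Since 1.3477 > 1, prefix-free code does not exist


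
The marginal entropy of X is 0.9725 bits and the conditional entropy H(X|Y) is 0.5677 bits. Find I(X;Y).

I(X;Y) = H(X) - H(X|Y)
I(X;Y) = 0.9725 - 0.5677 = 0.4048 bits


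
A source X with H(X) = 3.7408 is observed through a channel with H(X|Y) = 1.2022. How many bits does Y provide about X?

I(X;Y) = H(X) - H(X|Y)
I(X;Y) = 3.7408 - 1.2022 = 2.5386 bits


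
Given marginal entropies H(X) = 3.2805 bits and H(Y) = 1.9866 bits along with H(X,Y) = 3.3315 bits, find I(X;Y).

I(X;Y) = H(X) + H(Y) - H(X,Y)
I(X;Y) = 3.2805 + 1.9866 - 3.3315 = 1.9356 bits


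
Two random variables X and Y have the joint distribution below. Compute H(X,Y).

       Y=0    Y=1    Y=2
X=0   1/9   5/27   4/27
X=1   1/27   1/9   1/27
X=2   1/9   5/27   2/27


H(X,Y) = -Σ p(x,y) log₂ p(x,y)
  p(0,0)=1/9: -0.1111 × log₂(0.1111) = 0.3522
  p(0,1)=5/27: -0.1852 × log₂(0.1852) = 0.4505
  p(0,2)=4/27: -0.1481 × log₂(0.1481) = 0.4081
  p(1,0)=1/27: -0.0370 × log₂(0.0370) = 0.1761
  p(1,1)=1/9: -0.1111 × log₂(0.1111) = 0.3522
  p(1,2)=1/27: -0.0370 × log₂(0.0370) = 0.1761
  p(2,0)=1/9: -0.1111 × log₂(0.1111) = 0.3522
  p(2,1)=5/27: -0.1852 × log₂(0.1852) = 0.4505
  p(2,2)=2/27: -0.0741 × log₂(0.0741) = 0.2781
H(X,Y) = 2.9962 bits


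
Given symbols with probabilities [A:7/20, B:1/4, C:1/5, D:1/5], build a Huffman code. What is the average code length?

Huffman tree construction:
Combine smallest probabilities repeatedly
Resulting codes:
  A: 11 (length 2)
  B: 10 (length 2)
  C: 00 (length 2)
  D: 01 (length 2)
Average length = Σ p(s) × length(s) = 2.0000 bits


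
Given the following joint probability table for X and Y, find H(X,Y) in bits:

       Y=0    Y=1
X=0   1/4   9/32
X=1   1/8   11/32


H(X,Y) = -Σ p(x,y) log₂ p(x,y)
  p(0,0)=1/4: -0.2500 × log₂(0.2500) = 0.5000
  p(0,1)=9/32: -0.2812 × log₂(0.2812) = 0.5147
  p(1,0)=1/8: -0.1250 × log₂(0.1250) = 0.3750
  p(1,1)=11/32: -0.3438 × log₂(0.3438) = 0.5296
H(X,Y) = 1.9193 bits


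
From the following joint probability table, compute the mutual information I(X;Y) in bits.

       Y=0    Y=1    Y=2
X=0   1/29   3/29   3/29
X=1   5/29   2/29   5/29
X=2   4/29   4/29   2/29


H(X) = 1.5514, H(Y) = 1.5832, H(X,Y) = 3.0397
I(X;Y) = H(X) + H(Y) - H(X,Y) = 0.0949 bits


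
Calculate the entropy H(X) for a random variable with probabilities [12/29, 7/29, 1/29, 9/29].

H(X) = -Σ p(x) log₂ p(x)
  -12/29 × log₂(12/29) = 0.5268
  -7/29 × log₂(7/29) = 0.4950
  -1/29 × log₂(1/29) = 0.1675
  -9/29 × log₂(9/29) = 0.5239
H(X) = 1.7131 bits


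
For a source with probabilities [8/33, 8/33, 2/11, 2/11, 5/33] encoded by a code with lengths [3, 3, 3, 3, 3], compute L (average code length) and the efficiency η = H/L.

Average length L = Σ p_i × l_i = 3.0000 bits
Entropy H = 2.2981 bits
Efficiency η = H/L × 100% = 76.60%


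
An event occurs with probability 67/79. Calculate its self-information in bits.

Information content I(x) = -log₂(p(x))
I = -log₂(67/79) = -log₂(0.8481)
I = 0.2377 bits


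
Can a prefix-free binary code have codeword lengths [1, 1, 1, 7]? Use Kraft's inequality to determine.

Kraft inequality: Σ 2^(-l_i) ≤ 1 for prefix-free code
Calculating: 2^(-1) + 2^(-1) + 2^(-1) + 2^(-7)
= 0.5 + 0.5 + 0.5 + 0.0078125
= 1.5078
Since 1.5078 > 1, prefix-free code does not exist


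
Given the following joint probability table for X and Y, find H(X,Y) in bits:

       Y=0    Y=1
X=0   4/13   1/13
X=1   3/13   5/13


H(X,Y) = -Σ p(x,y) log₂ p(x,y)
  p(0,0)=4/13: -0.3077 × log₂(0.3077) = 0.5232
  p(0,1)=1/13: -0.0769 × log₂(0.0769) = 0.2846
  p(1,0)=3/13: -0.2308 × log₂(0.2308) = 0.4882
  p(1,1)=5/13: -0.3846 × log₂(0.3846) = 0.5302
H(X,Y) = 1.8262 bits


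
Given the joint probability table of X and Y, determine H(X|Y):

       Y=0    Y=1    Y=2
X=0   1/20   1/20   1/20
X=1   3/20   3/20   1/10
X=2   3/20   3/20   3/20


H(X|Y) = Σ_y p(y) H(X|Y=y)
  p(Y=0) = 7/20, H(X|Y=0) = 1.4488
  p(Y=1) = 7/20, H(X|Y=1) = 1.4488
  p(Y=2) = 3/10, H(X|Y=2) = 1.4591
H(X|Y) = 0.3500×1.4488 + 0.3500×1.4488 + 0.3000×1.4591 = 1.4519 bits


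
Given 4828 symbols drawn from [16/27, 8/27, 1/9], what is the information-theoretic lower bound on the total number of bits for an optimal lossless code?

Entropy H = 1.3195 bits/symbol
Minimum bits = H × n = 1.3195 × 4828
= 6370.65 bits


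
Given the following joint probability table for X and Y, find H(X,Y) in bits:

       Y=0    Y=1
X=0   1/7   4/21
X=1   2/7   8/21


H(X,Y) = -Σ p(x,y) log₂ p(x,y)
  p(0,0)=1/7: -0.1429 × log₂(0.1429) = 0.4011
  p(0,1)=4/21: -0.1905 × log₂(0.1905) = 0.4557
  p(1,0)=2/7: -0.2857 × log₂(0.2857) = 0.5164
  p(1,1)=8/21: -0.3810 × log₂(0.3810) = 0.5304
H(X,Y) = 1.9035 bits


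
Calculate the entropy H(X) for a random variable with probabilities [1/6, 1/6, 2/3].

H(X) = -Σ p(x) log₂ p(x)
  -1/6 × log₂(1/6) = 0.4308
  -1/6 × log₂(1/6) = 0.4308
  -2/3 × log₂(2/3) = 0.3900
H(X) = 1.2516 bits


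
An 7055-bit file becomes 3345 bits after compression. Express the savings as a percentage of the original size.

Space savings = (1 - Compressed/Original) × 100%
= (1 - 3345/7055) × 100%
= 52.59%


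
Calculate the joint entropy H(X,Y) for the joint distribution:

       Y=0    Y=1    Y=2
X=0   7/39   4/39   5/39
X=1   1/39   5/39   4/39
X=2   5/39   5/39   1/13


H(X,Y) = -Σ p(x,y) log₂ p(x,y)
  p(0,0)=7/39: -0.1795 × log₂(0.1795) = 0.4448
  p(0,1)=4/39: -0.1026 × log₂(0.1026) = 0.3370
  p(0,2)=5/39: -0.1282 × log₂(0.1282) = 0.3799
  p(1,0)=1/39: -0.0256 × log₂(0.0256) = 0.1355
  p(1,1)=5/39: -0.1282 × log₂(0.1282) = 0.3799
  p(1,2)=4/39: -0.1026 × log₂(0.1026) = 0.3370
  p(2,0)=5/39: -0.1282 × log₂(0.1282) = 0.3799
  p(2,1)=5/39: -0.1282 × log₂(0.1282) = 0.3799
  p(2,2)=1/13: -0.0769 × log₂(0.0769) = 0.2846
H(X,Y) = 3.0586 bits


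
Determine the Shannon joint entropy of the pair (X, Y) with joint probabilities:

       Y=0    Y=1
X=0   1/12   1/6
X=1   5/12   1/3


H(X,Y) = -Σ p(x,y) log₂ p(x,y)
  p(0,0)=1/12: -0.0833 × log₂(0.0833) = 0.2987
  p(0,1)=1/6: -0.1667 × log₂(0.1667) = 0.4308
  p(1,0)=5/12: -0.4167 × log₂(0.4167) = 0.5263
  p(1,1)=1/3: -0.3333 × log₂(0.3333) = 0.5283
H(X,Y) = 1.7842 bits


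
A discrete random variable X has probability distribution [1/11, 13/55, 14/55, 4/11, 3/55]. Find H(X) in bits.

H(X) = -Σ p(x) log₂ p(x)
  -1/11 × log₂(1/11) = 0.3145
  -13/55 × log₂(13/55) = 0.4919
  -14/55 × log₂(14/55) = 0.5025
  -4/11 × log₂(4/11) = 0.5307
  -3/55 × log₂(3/55) = 0.2289
H(X) = 2.0684 bits


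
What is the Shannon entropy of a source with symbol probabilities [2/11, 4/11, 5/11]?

H(X) = -Σ p(x) log₂ p(x)
  -2/11 × log₂(2/11) = 0.4472
  -4/11 × log₂(4/11) = 0.5307
  -5/11 × log₂(5/11) = 0.5170
H(X) = 1.4949 bits


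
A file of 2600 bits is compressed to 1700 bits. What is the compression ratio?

Compression ratio = Original / Compressed
= 2600 / 1700 = 1.53:1


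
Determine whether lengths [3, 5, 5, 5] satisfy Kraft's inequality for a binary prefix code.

Kraft inequality: Σ 2^(-l_i) ≤ 1 for prefix-free code
Calculating: 2^(-3) + 2^(-5) + 2^(-5) + 2^(-5)
= 0.125 + 0.03125 + 0.03125 + 0.03125
= 0.2188
Since 0.2188 ≤ 1, prefix-free code exists


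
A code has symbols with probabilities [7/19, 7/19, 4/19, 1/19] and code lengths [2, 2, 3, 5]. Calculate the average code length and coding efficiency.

Average length L = Σ p_i × l_i = 2.3684 bits
Entropy H = 1.7583 bits
Efficiency η = H/L × 100% = 74.24%


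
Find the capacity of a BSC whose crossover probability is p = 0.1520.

For BSC with error probability p:
C = 1 - H(p) where H(p) is binary entropy
H(0.1520) = -0.1520 × log₂(0.1520) - 0.8480 × log₂(0.8480)
H(p) = 0.6148
C = 1 - 0.6148 = 0.3852 bits/use


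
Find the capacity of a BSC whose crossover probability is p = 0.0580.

For BSC with error probability p:
C = 1 - H(p) where H(p) is binary entropy
H(0.0580) = -0.0580 × log₂(0.0580) - 0.9420 × log₂(0.9420)
H(p) = 0.3195
C = 1 - 0.3195 = 0.6805 bits/use


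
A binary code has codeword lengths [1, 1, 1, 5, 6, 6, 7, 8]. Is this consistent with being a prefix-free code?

Kraft inequality: Σ 2^(-l_i) ≤ 1 for prefix-free code
Calculating: 2^(-1) + 2^(-1) + 2^(-1) + 2^(-5) + 2^(-6) + 2^(-6) + 2^(-7) + 2^(-8)
= 0.5 + 0.5 + 0.5 + 0.03125 + 0.015625 + 0.015625 + 0.0078125 + 0.00390625
= 1.5742
Since 1.5742 > 1, prefix-free code does not exist


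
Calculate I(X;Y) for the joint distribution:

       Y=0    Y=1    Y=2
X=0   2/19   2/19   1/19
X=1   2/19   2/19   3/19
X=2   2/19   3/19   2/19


H(X) = 1.5683, H(Y) = 1.5810, H(X,Y) = 3.1158
I(X;Y) = H(X) + H(Y) - H(X,Y) = 0.0335 bits


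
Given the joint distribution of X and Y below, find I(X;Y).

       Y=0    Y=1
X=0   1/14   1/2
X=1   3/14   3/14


H(X) = 0.9852, H(Y) = 0.8631, H(X,Y) = 1.7244
I(X;Y) = H(X) + H(Y) - H(X,Y) = 0.1239 bits


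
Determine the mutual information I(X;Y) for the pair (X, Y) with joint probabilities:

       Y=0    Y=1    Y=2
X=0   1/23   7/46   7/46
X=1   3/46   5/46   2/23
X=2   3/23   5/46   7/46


H(X) = 1.5653, H(Y) = 1.5540, H(X,Y) = 3.0792
I(X;Y) = H(X) + H(Y) - H(X,Y) = 0.0401 bits


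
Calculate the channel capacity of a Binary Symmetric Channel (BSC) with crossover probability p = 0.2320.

For BSC with error probability p:
C = 1 - H(p) where H(p) is binary entropy
H(0.2320) = -0.2320 × log₂(0.2320) - 0.7680 × log₂(0.7680)
H(p) = 0.7815
C = 1 - 0.7815 = 0.2185 bits/use


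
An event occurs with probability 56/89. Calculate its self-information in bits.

Information content I(x) = -log₂(p(x))
I = -log₂(56/89) = -log₂(0.6292)
I = 0.6684 bits


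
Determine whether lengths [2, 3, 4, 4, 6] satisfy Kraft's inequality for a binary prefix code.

Kraft inequality: Σ 2^(-l_i) ≤ 1 for prefix-free code
Calculating: 2^(-2) + 2^(-3) + 2^(-4) + 2^(-4) + 2^(-6)
= 0.25 + 0.125 + 0.0625 + 0.0625 + 0.015625
= 0.5156
Since 0.5156 ≤ 1, prefix-free code exists


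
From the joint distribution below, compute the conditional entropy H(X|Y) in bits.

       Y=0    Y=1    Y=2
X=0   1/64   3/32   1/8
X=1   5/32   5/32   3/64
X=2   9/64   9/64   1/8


H(X|Y) = Σ_y p(y) H(X|Y=y)
  p(Y=0) = 5/16, H(X|Y=0) = 1.2345
  p(Y=1) = 25/64, H(X|Y=1) = 1.5535
  p(Y=2) = 19/64, H(X|Y=2) = 1.4714
H(X|Y) = 0.3125×1.2345 + 0.3906×1.5535 + 0.2969×1.4714 = 1.4294 bits


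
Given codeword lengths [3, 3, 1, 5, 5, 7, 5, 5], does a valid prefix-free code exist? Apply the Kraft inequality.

Kraft inequality: Σ 2^(-l_i) ≤ 1 for prefix-free code
Calculating: 2^(-3) + 2^(-3) + 2^(-1) + 2^(-5) + 2^(-5) + 2^(-7) + 2^(-5) + 2^(-5)
= 0.125 + 0.125 + 0.5 + 0.03125 + 0.03125 + 0.0078125 + 0.03125 + 0.03125
= 0.8828
Since 0.8828 ≤ 1, prefix-free code exists


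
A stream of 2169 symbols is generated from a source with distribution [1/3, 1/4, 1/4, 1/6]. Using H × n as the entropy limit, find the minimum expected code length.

Entropy H = 1.9591 bits/symbol
Minimum bits = H × n = 1.9591 × 2169
= 4249.39 bits


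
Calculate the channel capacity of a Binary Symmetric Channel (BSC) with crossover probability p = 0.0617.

For BSC with error probability p:
C = 1 - H(p) where H(p) is binary entropy
H(0.0617) = -0.0617 × log₂(0.0617) - 0.9383 × log₂(0.9383)
H(p) = 0.3342
C = 1 - 0.3342 = 0.6658 bits/use


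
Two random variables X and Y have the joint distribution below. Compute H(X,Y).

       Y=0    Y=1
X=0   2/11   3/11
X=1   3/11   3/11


H(X,Y) = -Σ p(x,y) log₂ p(x,y)
  p(0,0)=2/11: -0.1818 × log₂(0.1818) = 0.4472
  p(0,1)=3/11: -0.2727 × log₂(0.2727) = 0.5112
  p(1,0)=3/11: -0.2727 × log₂(0.2727) = 0.5112
  p(1,1)=3/11: -0.2727 × log₂(0.2727) = 0.5112
H(X,Y) = 1.9808 bits


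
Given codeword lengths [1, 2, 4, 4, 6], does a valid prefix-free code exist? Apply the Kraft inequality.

Kraft inequality: Σ 2^(-l_i) ≤ 1 for prefix-free code
Calculating: 2^(-1) + 2^(-2) + 2^(-4) + 2^(-4) + 2^(-6)
= 0.5 + 0.25 + 0.0625 + 0.0625 + 0.015625
= 0.8906
Since 0.8906 ≤ 1, prefix-free code exists


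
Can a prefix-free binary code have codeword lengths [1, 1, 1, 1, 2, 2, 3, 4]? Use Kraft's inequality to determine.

Kraft inequality: Σ 2^(-l_i) ≤ 1 for prefix-free code
Calculating: 2^(-1) + 2^(-1) + 2^(-1) + 2^(-1) + 2^(-2) + 2^(-2) + 2^(-3) + 2^(-4)
= 0.5 + 0.5 + 0.5 + 0.5 + 0.25 + 0.25 + 0.125 + 0.0625
= 2.6875
Since 2.6875 > 1, prefix-free code does not exist


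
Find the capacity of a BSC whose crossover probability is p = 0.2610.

For BSC with error probability p:
C = 1 - H(p) where H(p) is binary entropy
H(0.2610) = -0.2610 × log₂(0.2610) - 0.7390 × log₂(0.7390)
H(p) = 0.8283
C = 1 - 0.8283 = 0.1717 bits/use


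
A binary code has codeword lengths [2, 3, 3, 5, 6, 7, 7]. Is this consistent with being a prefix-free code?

Kraft inequality: Σ 2^(-l_i) ≤ 1 for prefix-free code
Calculating: 2^(-2) + 2^(-3) + 2^(-3) + 2^(-5) + 2^(-6) + 2^(-7) + 2^(-7)
= 0.25 + 0.125 + 0.125 + 0.03125 + 0.015625 + 0.0078125 + 0.0078125
= 0.5625
Since 0.5625 ≤ 1, prefix-free code exists


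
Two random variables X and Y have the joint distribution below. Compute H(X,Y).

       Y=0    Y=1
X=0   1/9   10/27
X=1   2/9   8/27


H(X,Y) = -Σ p(x,y) log₂ p(x,y)
  p(0,0)=1/9: -0.1111 × log₂(0.1111) = 0.3522
  p(0,1)=10/27: -0.3704 × log₂(0.3704) = 0.5307
  p(1,0)=2/9: -0.2222 × log₂(0.2222) = 0.4822
  p(1,1)=8/27: -0.2963 × log₂(0.2963) = 0.5200
H(X,Y) = 1.8851 bits


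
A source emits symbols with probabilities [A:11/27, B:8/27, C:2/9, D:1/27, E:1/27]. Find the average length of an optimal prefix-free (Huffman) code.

Huffman tree construction:
Combine smallest probabilities repeatedly
Resulting codes:
  A: 0 (length 1)
  B: 10 (length 2)
  C: 111 (length 3)
  D: 1100 (length 4)
  E: 1101 (length 4)
Average length = Σ p(s) × length(s) = 1.9630 bits


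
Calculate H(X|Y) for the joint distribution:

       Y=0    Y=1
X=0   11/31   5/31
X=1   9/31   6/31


H(X|Y) = Σ_y p(y) H(X|Y=y)
  p(Y=0) = 20/31, H(X|Y=0) = 0.9928
  p(Y=1) = 11/31, H(X|Y=1) = 0.9940
H(X|Y) = 0.6452×0.9928 + 0.3548×0.9940 = 0.9932 bits


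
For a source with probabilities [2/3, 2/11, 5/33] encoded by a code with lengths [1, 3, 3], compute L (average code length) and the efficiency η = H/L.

Average length L = Σ p_i × l_i = 1.6667 bits
Entropy H = 1.2496 bits
Efficiency η = H/L × 100% = 74.98%


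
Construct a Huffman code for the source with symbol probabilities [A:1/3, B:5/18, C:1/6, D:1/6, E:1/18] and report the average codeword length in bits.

Huffman tree construction:
Combine smallest probabilities repeatedly
Resulting codes:
  A: 11 (length 2)
  B: 10 (length 2)
  C: 011 (length 3)
  D: 00 (length 2)
  E: 010 (length 3)
Average length = Σ p(s) × length(s) = 2.2222 bits


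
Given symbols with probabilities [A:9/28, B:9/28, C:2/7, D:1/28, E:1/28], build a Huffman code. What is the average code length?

Huffman tree construction:
Combine smallest probabilities repeatedly
Resulting codes:
  A: 10 (length 2)
  B: 11 (length 2)
  C: 01 (length 2)
  D: 000 (length 3)
  E: 001 (length 3)
Average length = Σ p(s) × length(s) = 2.0714 bits


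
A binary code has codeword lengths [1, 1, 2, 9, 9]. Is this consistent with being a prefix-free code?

Kraft inequality: Σ 2^(-l_i) ≤ 1 for prefix-free code
Calculating: 2^(-1) + 2^(-1) + 2^(-2) + 2^(-9) + 2^(-9)
= 0.5 + 0.5 + 0.25 + 0.001953125 + 0.001953125
= 1.2539
Since 1.2539 > 1, prefix-free code does not exist


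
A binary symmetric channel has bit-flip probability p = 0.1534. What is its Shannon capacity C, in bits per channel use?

For BSC with error probability p:
C = 1 - H(p) where H(p) is binary entropy
H(0.1534) = -0.1534 × log₂(0.1534) - 0.8466 × log₂(0.8466)
H(p) = 0.6183
C = 1 - 0.6183 = 0.3817 bits/use


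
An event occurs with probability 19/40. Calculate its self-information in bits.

Information content I(x) = -log₂(p(x))
I = -log₂(19/40) = -log₂(0.4750)
I = 1.0740 bits


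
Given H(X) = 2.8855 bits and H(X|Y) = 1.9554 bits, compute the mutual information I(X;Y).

I(X;Y) = H(X) - H(X|Y)
I(X;Y) = 2.8855 - 1.9554 = 0.9301 bits


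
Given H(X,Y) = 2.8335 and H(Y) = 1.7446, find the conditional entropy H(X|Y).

Chain rule: H(X,Y) = H(X|Y) + H(Y)
H(X|Y) = H(X,Y) - H(Y) = 2.8335 - 1.7446 = 1.0889 bits


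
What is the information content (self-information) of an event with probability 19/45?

Information content I(x) = -log₂(p(x))
I = -log₂(19/45) = -log₂(0.4222)
I = 1.2439 bits


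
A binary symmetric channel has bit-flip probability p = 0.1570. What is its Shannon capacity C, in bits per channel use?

For BSC with error probability p:
C = 1 - H(p) where H(p) is binary entropy
H(0.1570) = -0.1570 × log₂(0.1570) - 0.8430 × log₂(0.8430)
H(p) = 0.6271
C = 1 - 0.6271 = 0.3729 bits/use


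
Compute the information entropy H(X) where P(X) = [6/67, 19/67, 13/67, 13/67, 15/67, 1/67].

H(X) = -Σ p(x) log₂ p(x)
  -6/67 × log₂(6/67) = 0.3117
  -19/67 × log₂(19/67) = 0.5156
  -13/67 × log₂(13/67) = 0.4590
  -13/67 × log₂(13/67) = 0.4590
  -15/67 × log₂(15/67) = 0.4834
  -1/67 × log₂(1/67) = 0.0905
H(X) = 2.3193 bits


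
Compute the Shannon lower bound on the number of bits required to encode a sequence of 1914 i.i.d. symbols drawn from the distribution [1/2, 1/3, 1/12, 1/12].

Entropy H = 1.6258 bits/symbol
Minimum bits = H × n = 1.6258 × 1914
= 3111.81 bits


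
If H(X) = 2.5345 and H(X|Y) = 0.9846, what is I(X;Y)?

I(X;Y) = H(X) - H(X|Y)
I(X;Y) = 2.5345 - 0.9846 = 1.5499 bits


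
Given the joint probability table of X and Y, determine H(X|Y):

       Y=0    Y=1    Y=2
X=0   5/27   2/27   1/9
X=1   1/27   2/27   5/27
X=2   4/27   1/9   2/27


H(X|Y) = Σ_y p(y) H(X|Y=y)
  p(Y=0) = 10/27, H(X|Y=0) = 1.3610
  p(Y=1) = 7/27, H(X|Y=1) = 1.5567
  p(Y=2) = 10/27, H(X|Y=2) = 1.4855
H(X|Y) = 0.3704×1.3610 + 0.2593×1.5567 + 0.3704×1.4855 = 1.4578 bits


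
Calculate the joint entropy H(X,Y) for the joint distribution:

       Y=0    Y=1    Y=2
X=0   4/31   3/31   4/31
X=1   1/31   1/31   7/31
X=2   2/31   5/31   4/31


H(X,Y) = -Σ p(x,y) log₂ p(x,y)
  p(0,0)=4/31: -0.1290 × log₂(0.1290) = 0.3812
  p(0,1)=3/31: -0.0968 × log₂(0.0968) = 0.3261
  p(0,2)=4/31: -0.1290 × log₂(0.1290) = 0.3812
  p(1,0)=1/31: -0.0323 × log₂(0.0323) = 0.1598
  p(1,1)=1/31: -0.0323 × log₂(0.0323) = 0.1598
  p(1,2)=7/31: -0.2258 × log₂(0.2258) = 0.4848
  p(2,0)=2/31: -0.0645 × log₂(0.0645) = 0.2551
  p(2,1)=5/31: -0.1613 × log₂(0.1613) = 0.4246
  p(2,2)=4/31: -0.1290 × log₂(0.1290) = 0.3812
H(X,Y) = 2.9537 bits


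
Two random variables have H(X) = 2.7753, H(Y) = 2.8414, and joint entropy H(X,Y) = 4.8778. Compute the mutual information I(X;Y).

I(X;Y) = H(X) + H(Y) - H(X,Y)
I(X;Y) = 2.7753 + 2.8414 - 4.8778 = 0.7389 bits


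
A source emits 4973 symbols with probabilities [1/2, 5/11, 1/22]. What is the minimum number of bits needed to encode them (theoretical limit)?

Entropy H = 1.2197 bits/symbol
Minimum bits = H × n = 1.2197 × 4973
= 6065.81 bits


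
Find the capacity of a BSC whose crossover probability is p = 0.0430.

For BSC with error probability p:
C = 1 - H(p) where H(p) is binary entropy
H(0.0430) = -0.0430 × log₂(0.0430) - 0.9570 × log₂(0.9570)
H(p) = 0.2559
C = 1 - 0.2559 = 0.7441 bits/use


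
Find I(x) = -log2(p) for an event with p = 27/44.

Information content I(x) = -log₂(p(x))
I = -log₂(27/44) = -log₂(0.6136)
I = 0.7045 bits


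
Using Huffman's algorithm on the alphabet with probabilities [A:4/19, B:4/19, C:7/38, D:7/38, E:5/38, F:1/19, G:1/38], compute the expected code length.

Huffman tree construction:
Combine smallest probabilities repeatedly
Resulting codes:
  A: 00 (length 2)
  B: 01 (length 2)
  C: 110 (length 3)
  D: 111 (length 3)
  E: 101 (length 3)
  F: 1001 (length 4)
  G: 1000 (length 4)
Average length = Σ p(s) × length(s) = 2.6579 bits


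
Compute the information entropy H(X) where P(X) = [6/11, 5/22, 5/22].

H(X) = -Σ p(x) log₂ p(x)
  -6/11 × log₂(6/11) = 0.4770
  -5/22 × log₂(5/22) = 0.4858
  -5/22 × log₂(5/22) = 0.4858
H(X) = 1.4486 bits


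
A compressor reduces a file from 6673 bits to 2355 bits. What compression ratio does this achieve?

Compression ratio = Original / Compressed
= 6673 / 2355 = 2.83:1


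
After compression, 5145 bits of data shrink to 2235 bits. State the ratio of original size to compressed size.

Compression ratio = Original / Compressed
= 5145 / 2235 = 2.30:1


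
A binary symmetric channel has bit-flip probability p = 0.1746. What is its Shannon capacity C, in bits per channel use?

For BSC with error probability p:
C = 1 - H(p) where H(p) is binary entropy
H(0.1746) = -0.1746 × log₂(0.1746) - 0.8254 × log₂(0.8254)
H(p) = 0.6681
C = 1 - 0.6681 = 0.3319 bits/use


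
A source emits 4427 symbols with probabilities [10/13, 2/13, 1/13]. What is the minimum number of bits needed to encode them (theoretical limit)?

Entropy H = 0.9913 bits/symbol
Minimum bits = H × n = 0.9913 × 4427
= 4388.33 bits


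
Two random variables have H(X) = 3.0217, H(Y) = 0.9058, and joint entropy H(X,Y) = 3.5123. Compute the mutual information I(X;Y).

I(X;Y) = H(X) + H(Y) - H(X,Y)
I(X;Y) = 3.0217 + 0.9058 - 3.5123 = 0.4152 bits


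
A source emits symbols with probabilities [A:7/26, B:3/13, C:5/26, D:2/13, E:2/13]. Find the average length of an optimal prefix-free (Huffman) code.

Huffman tree construction:
Combine smallest probabilities repeatedly
Resulting codes:
  A: 10 (length 2)
  B: 01 (length 2)
  C: 00 (length 2)
  D: 110 (length 3)
  E: 111 (length 3)
Average length = Σ p(s) × length(s) = 2.3077 bits


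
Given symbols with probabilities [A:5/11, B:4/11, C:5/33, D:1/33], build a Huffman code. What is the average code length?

Huffman tree construction:
Combine smallest probabilities repeatedly
Resulting codes:
  A: 0 (length 1)
  B: 11 (length 2)
  C: 101 (length 3)
  D: 100 (length 3)
Average length = Σ p(s) × length(s) = 1.7273 bits


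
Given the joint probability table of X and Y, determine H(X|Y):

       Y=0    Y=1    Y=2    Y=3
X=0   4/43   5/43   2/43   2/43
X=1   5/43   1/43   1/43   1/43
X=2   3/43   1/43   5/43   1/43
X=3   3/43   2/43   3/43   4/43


H(X|Y) = Σ_y p(y) H(X|Y=y)
  p(Y=0) = 15/43, H(X|Y=0) = 1.9656
  p(Y=1) = 9/43, H(X|Y=1) = 1.6577
  p(Y=2) = 11/43, H(X|Y=2) = 1.7899
  p(Y=3) = 8/43, H(X|Y=3) = 1.7500
H(X|Y) = 0.3488×1.9656 + 0.2093×1.6577 + 0.2558×1.7899 + 0.1860×1.7500 = 1.8161 bits


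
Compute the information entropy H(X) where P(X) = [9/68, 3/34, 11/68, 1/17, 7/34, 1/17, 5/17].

H(X) = -Σ p(x) log₂ p(x)
  -9/68 × log₂(9/68) = 0.3861
  -3/34 × log₂(3/34) = 0.3090
  -11/68 × log₂(11/68) = 0.4251
  -1/17 × log₂(1/17) = 0.2404
  -7/34 × log₂(7/34) = 0.4694
  -1/17 × log₂(1/17) = 0.2404
  -5/17 × log₂(5/17) = 0.5193
H(X) = 2.5899 bits


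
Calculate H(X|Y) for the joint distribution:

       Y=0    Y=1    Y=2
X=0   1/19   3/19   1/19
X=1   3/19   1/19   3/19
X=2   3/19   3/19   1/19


H(X|Y) = Σ_y p(y) H(X|Y=y)
  p(Y=0) = 7/19, H(X|Y=0) = 1.4488
  p(Y=1) = 7/19, H(X|Y=1) = 1.4488
  p(Y=2) = 5/19, H(X|Y=2) = 1.3710
H(X|Y) = 0.3684×1.4488 + 0.3684×1.4488 + 0.2632×1.3710 = 1.4283 bits


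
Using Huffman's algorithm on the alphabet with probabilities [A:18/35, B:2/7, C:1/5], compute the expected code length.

Huffman tree construction:
Combine smallest probabilities repeatedly
Resulting codes:
  A: 1 (length 1)
  B: 01 (length 2)
  C: 00 (length 2)
Average length = Σ p(s) × length(s) = 1.4857 bits


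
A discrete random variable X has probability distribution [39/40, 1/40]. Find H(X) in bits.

H(X) = -Σ p(x) log₂ p(x)
  -39/40 × log₂(39/40) = 0.0356
  -1/40 × log₂(1/40) = 0.1330
H(X) = 0.1687 bits


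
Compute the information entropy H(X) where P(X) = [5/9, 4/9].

H(X) = -Σ p(x) log₂ p(x)
  -5/9 × log₂(5/9) = 0.4711
  -4/9 × log₂(4/9) = 0.5200
H(X) = 0.9911 bits


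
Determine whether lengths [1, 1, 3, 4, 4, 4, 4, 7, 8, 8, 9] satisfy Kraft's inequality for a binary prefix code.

Kraft inequality: Σ 2^(-l_i) ≤ 1 for prefix-free code
Calculating: 2^(-1) + 2^(-1) + 2^(-3) + 2^(-4) + 2^(-4) + 2^(-4) + 2^(-4) + 2^(-7) + 2^(-8) + 2^(-8) + 2^(-9)
= 0.5 + 0.5 + 0.125 + 0.0625 + 0.0625 + 0.0625 + 0.0625 + 0.0078125 + 0.00390625 + 0.00390625 + 0.001953125
= 1.3926
Since 1.3926 > 1, prefix-free code does not exist


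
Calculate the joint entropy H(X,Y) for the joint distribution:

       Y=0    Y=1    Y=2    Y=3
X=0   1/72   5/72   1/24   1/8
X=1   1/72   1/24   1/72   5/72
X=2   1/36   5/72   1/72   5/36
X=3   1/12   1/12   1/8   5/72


H(X,Y) = -Σ p(x,y) log₂ p(x,y)
  p(0,0)=1/72: -0.0139 × log₂(0.0139) = 0.0857
  p(0,1)=5/72: -0.0694 × log₂(0.0694) = 0.2672
  p(0,2)=1/24: -0.0417 × log₂(0.0417) = 0.1910
  p(0,3)=1/8: -0.1250 × log₂(0.1250) = 0.3750
  p(1,0)=1/72: -0.0139 × log₂(0.0139) = 0.0857
  p(1,1)=1/24: -0.0417 × log₂(0.0417) = 0.1910
  p(1,2)=1/72: -0.0139 × log₂(0.0139) = 0.0857
  p(1,3)=5/72: -0.0694 × log₂(0.0694) = 0.2672
  p(2,0)=1/36: -0.0278 × log₂(0.0278) = 0.1436
  p(2,1)=5/72: -0.0694 × log₂(0.0694) = 0.2672
  p(2,2)=1/72: -0.0139 × log₂(0.0139) = 0.0857
  p(2,3)=5/36: -0.1389 × log₂(0.1389) = 0.3956
  p(3,0)=1/12: -0.0833 × log₂(0.0833) = 0.2987
  p(3,1)=1/12: -0.0833 × log₂(0.0833) = 0.2987
  p(3,2)=1/8: -0.1250 × log₂(0.1250) = 0.3750
  p(3,3)=5/72: -0.0694 × log₂(0.0694) = 0.2672
H(X,Y) = 3.6804 bits


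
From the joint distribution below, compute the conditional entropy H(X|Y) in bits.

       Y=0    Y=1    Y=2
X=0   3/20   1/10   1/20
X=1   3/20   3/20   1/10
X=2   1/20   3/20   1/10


H(X|Y) = Σ_y p(y) H(X|Y=y)
  p(Y=0) = 7/20, H(X|Y=0) = 1.4488
  p(Y=1) = 2/5, H(X|Y=1) = 1.5613
  p(Y=2) = 1/4, H(X|Y=2) = 1.5219
H(X|Y) = 0.3500×1.4488 + 0.4000×1.5613 + 0.2500×1.5219 = 1.5121 bits


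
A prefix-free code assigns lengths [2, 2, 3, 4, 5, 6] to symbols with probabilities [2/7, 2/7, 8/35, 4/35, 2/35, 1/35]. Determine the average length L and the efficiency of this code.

Average length L = Σ p_i × l_i = 2.7429 bits
Entropy H = 2.2596 bits
Efficiency η = H/L × 100% = 82.38%


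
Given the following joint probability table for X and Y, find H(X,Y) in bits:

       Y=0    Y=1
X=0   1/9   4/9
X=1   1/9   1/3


H(X,Y) = -Σ p(x,y) log₂ p(x,y)
  p(0,0)=1/9: -0.1111 × log₂(0.1111) = 0.3522
  p(0,1)=4/9: -0.4444 × log₂(0.4444) = 0.5200
  p(1,0)=1/9: -0.1111 × log₂(0.1111) = 0.3522
  p(1,1)=1/3: -0.3333 × log₂(0.3333) = 0.5283
H(X,Y) = 1.7527 bits


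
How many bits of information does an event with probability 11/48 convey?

Information content I(x) = -log₂(p(x))
I = -log₂(11/48) = -log₂(0.2292)
I = 2.1255 bits


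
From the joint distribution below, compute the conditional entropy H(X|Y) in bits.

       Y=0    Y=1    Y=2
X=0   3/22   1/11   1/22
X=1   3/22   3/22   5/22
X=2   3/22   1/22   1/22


H(X|Y) = Σ_y p(y) H(X|Y=y)
  p(Y=0) = 9/22, H(X|Y=0) = 1.5850
  p(Y=1) = 3/11, H(X|Y=1) = 1.4591
  p(Y=2) = 7/22, H(X|Y=2) = 1.1488
H(X|Y) = 0.4091×1.5850 + 0.2727×1.4591 + 0.3182×1.1488 = 1.4119 bits


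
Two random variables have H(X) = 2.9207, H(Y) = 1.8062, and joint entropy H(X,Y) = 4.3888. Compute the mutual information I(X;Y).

I(X;Y) = H(X) + H(Y) - H(X,Y)
I(X;Y) = 2.9207 + 1.8062 - 4.3888 = 0.3381 bits


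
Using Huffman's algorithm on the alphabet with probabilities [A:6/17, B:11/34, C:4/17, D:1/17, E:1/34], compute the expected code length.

Huffman tree construction:
Combine smallest probabilities repeatedly
Resulting codes:
  A: 0 (length 1)
  B: 10 (length 2)
  C: 111 (length 3)
  D: 1101 (length 4)
  E: 1100 (length 4)
Average length = Σ p(s) × length(s) = 2.0588 bits


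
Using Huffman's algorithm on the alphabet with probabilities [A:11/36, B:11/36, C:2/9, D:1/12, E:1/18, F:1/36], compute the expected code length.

Huffman tree construction:
Combine smallest probabilities repeatedly
Resulting codes:
  A: 10 (length 2)
  B: 11 (length 2)
  C: 01 (length 2)
  D: 000 (length 3)
  E: 0011 (length 4)
  F: 0010 (length 4)
Average length = Σ p(s) × length(s) = 2.2500 bits


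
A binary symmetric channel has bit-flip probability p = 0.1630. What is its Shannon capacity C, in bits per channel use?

For BSC with error probability p:
C = 1 - H(p) where H(p) is binary entropy
H(0.1630) = -0.1630 × log₂(0.1630) - 0.8370 × log₂(0.8370)
H(p) = 0.6414
C = 1 - 0.6414 = 0.3586 bits/use


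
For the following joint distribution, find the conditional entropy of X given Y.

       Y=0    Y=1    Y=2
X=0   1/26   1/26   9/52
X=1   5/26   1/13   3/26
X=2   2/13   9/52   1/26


H(X|Y) = Σ_y p(y) H(X|Y=y)
  p(Y=0) = 5/13, H(X|Y=0) = 1.3610
  p(Y=1) = 15/52, H(X|Y=1) = 1.3383
  p(Y=2) = 17/52, H(X|Y=2) = 1.3793
H(X|Y) = 0.3846×1.3610 + 0.2885×1.3383 + 0.3269×1.3793 = 1.3604 bits


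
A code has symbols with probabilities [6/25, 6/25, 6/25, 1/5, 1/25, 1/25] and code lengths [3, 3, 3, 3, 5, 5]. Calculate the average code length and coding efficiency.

Average length L = Σ p_i × l_i = 3.1600 bits
Entropy H = 2.3183 bits
Efficiency η = H/L × 100% = 73.36%


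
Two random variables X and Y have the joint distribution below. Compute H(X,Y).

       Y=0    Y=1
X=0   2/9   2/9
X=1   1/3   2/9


H(X,Y) = -Σ p(x,y) log₂ p(x,y)
  p(0,0)=2/9: -0.2222 × log₂(0.2222) = 0.4822
  p(0,1)=2/9: -0.2222 × log₂(0.2222) = 0.4822
  p(1,0)=1/3: -0.3333 × log₂(0.3333) = 0.5283
  p(1,1)=2/9: -0.2222 × log₂(0.2222) = 0.4822
H(X,Y) = 1.9749 bits


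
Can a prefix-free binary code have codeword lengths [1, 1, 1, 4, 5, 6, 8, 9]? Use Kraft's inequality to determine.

Kraft inequality: Σ 2^(-l_i) ≤ 1 for prefix-free code
Calculating: 2^(-1) + 2^(-1) + 2^(-1) + 2^(-4) + 2^(-5) + 2^(-6) + 2^(-8) + 2^(-9)
= 0.5 + 0.5 + 0.5 + 0.0625 + 0.03125 + 0.015625 + 0.00390625 + 0.001953125
= 1.6152
Since 1.6152 > 1, prefix-free code does not exist


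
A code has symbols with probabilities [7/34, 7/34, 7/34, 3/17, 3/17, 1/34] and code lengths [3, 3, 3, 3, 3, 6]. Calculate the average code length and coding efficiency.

Average length L = Σ p_i × l_i = 3.0882 bits
Entropy H = 2.4412 bits
Efficiency η = H/L × 100% = 79.05%


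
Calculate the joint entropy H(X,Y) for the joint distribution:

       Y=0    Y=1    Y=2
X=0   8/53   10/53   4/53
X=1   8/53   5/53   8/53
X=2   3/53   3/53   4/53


H(X,Y) = -Σ p(x,y) log₂ p(x,y)
  p(0,0)=8/53: -0.1509 × log₂(0.1509) = 0.4118
  p(0,1)=10/53: -0.1887 × log₂(0.1887) = 0.4540
  p(0,2)=4/53: -0.0755 × log₂(0.0755) = 0.2814
  p(1,0)=8/53: -0.1509 × log₂(0.1509) = 0.4118
  p(1,1)=5/53: -0.0943 × log₂(0.0943) = 0.3213
  p(1,2)=8/53: -0.1509 × log₂(0.1509) = 0.4118
  p(2,0)=3/53: -0.0566 × log₂(0.0566) = 0.2345
  p(2,1)=3/53: -0.0566 × log₂(0.0566) = 0.2345
  p(2,2)=4/53: -0.0755 × log₂(0.0755) = 0.2814
H(X,Y) = 3.0423 bits


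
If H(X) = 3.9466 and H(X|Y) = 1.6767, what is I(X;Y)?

I(X;Y) = H(X) - H(X|Y)
I(X;Y) = 3.9466 - 1.6767 = 2.2699 bits


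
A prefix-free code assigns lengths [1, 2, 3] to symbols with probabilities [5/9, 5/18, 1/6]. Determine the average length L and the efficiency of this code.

Average length L = Σ p_i × l_i = 1.6111 bits
Entropy H = 1.4153 bits
Efficiency η = H/L × 100% = 87.84%


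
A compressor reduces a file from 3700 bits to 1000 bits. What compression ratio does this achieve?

Compression ratio = Original / Compressed
= 3700 / 1000 = 3.70:1


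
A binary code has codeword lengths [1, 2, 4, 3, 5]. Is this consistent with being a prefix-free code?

Kraft inequality: Σ 2^(-l_i) ≤ 1 for prefix-free code
Calculating: 2^(-1) + 2^(-2) + 2^(-4) + 2^(-3) + 2^(-5)
= 0.5 + 0.25 + 0.0625 + 0.125 + 0.03125
= 0.9688
Since 0.9688 ≤ 1, prefix-free code exists


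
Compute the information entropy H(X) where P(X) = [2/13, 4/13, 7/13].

H(X) = -Σ p(x) log₂ p(x)
  -2/13 × log₂(2/13) = 0.4155
  -4/13 × log₂(4/13) = 0.5232
  -7/13 × log₂(7/13) = 0.4809
H(X) = 1.4196 bits


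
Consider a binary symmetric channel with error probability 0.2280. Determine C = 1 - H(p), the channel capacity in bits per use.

For BSC with error probability p:
C = 1 - H(p) where H(p) is binary entropy
H(0.2280) = -0.2280 × log₂(0.2280) - 0.7720 × log₂(0.7720)
H(p) = 0.7745
C = 1 - 0.7745 = 0.2255 bits/use


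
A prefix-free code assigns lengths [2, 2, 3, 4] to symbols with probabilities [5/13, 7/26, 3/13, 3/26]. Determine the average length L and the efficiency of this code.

Average length L = Σ p_i × l_i = 2.4615 bits
Entropy H = 1.8875 bits
Efficiency η = H/L × 100% = 76.68%


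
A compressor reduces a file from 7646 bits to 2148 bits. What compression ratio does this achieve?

Compression ratio = Original / Compressed
= 7646 / 2148 = 3.56:1


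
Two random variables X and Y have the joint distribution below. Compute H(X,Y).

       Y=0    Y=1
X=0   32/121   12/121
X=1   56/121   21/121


H(X,Y) = -Σ p(x,y) log₂ p(x,y)
  p(0,0)=32/121: -0.2645 × log₂(0.2645) = 0.5075
  p(0,1)=12/121: -0.0992 × log₂(0.0992) = 0.3306
  p(1,0)=56/121: -0.4628 × log₂(0.4628) = 0.5144
  p(1,1)=21/121: -0.1736 × log₂(0.1736) = 0.4385
H(X,Y) = 1.7910 bits


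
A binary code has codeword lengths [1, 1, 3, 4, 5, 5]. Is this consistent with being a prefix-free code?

Kraft inequality: Σ 2^(-l_i) ≤ 1 for prefix-free code
Calculating: 2^(-1) + 2^(-1) + 2^(-3) + 2^(-4) + 2^(-5) + 2^(-5)
= 0.5 + 0.5 + 0.125 + 0.0625 + 0.03125 + 0.03125
= 1.2500
Since 1.2500 > 1, prefix-free code does not exist


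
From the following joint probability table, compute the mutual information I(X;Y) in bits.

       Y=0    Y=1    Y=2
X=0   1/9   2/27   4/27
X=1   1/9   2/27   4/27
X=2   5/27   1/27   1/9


H(X) = 1.5850, H(Y) = 1.5061, H(X,Y) = 3.0558
I(X;Y) = H(X) + H(Y) - H(X,Y) = 0.0352 bits


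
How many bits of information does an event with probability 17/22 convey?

Information content I(x) = -log₂(p(x))
I = -log₂(17/22) = -log₂(0.7727)
I = 0.3720 bits


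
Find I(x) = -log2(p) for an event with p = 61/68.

Information content I(x) = -log₂(p(x))
I = -log₂(61/68) = -log₂(0.8971)
I = 0.1567 bits


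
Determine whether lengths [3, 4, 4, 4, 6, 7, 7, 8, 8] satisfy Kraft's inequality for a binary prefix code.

Kraft inequality: Σ 2^(-l_i) ≤ 1 for prefix-free code
Calculating: 2^(-3) + 2^(-4) + 2^(-4) + 2^(-4) + 2^(-6) + 2^(-7) + 2^(-7) + 2^(-8) + 2^(-8)
= 0.125 + 0.0625 + 0.0625 + 0.0625 + 0.015625 + 0.0078125 + 0.0078125 + 0.00390625 + 0.00390625
= 0.3516
Since 0.3516 ≤ 1, prefix-free code exists


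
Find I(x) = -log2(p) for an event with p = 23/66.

Information content I(x) = -log₂(p(x))
I = -log₂(23/66) = -log₂(0.3485)
I = 1.5208 bits


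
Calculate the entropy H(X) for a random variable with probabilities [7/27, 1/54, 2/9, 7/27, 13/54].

H(X) = -Σ p(x) log₂ p(x)
  -7/27 × log₂(7/27) = 0.5049
  -1/54 × log₂(1/54) = 0.1066
  -2/9 × log₂(2/9) = 0.4822
  -7/27 × log₂(7/27) = 0.5049
  -13/54 × log₂(13/54) = 0.4946
H(X) = 2.0932 bits


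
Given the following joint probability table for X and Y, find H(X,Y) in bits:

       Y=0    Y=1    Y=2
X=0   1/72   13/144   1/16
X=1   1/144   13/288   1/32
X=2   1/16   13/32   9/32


H(X,Y) = -Σ p(x,y) log₂ p(x,y)
  p(0,0)=1/72: -0.0139 × log₂(0.0139) = 0.0857
  p(0,1)=13/144: -0.0903 × log₂(0.0903) = 0.3132
  p(0,2)=1/16: -0.0625 × log₂(0.0625) = 0.2500
  p(1,0)=1/144: -0.0069 × log₂(0.0069) = 0.0498
  p(1,1)=13/288: -0.0451 × log₂(0.0451) = 0.2017
  p(1,2)=1/32: -0.0312 × log₂(0.0312) = 0.1562
  p(2,0)=1/16: -0.0625 × log₂(0.0625) = 0.2500
  p(2,1)=13/32: -0.4062 × log₂(0.4062) = 0.5279
  p(2,2)=9/32: -0.2812 × log₂(0.2812) = 0.5147
H(X,Y) = 2.3494 bits


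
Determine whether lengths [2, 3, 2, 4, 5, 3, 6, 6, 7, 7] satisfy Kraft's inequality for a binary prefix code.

Kraft inequality: Σ 2^(-l_i) ≤ 1 for prefix-free code
Calculating: 2^(-2) + 2^(-3) + 2^(-2) + 2^(-4) + 2^(-5) + 2^(-3) + 2^(-6) + 2^(-6) + 2^(-7) + 2^(-7)
= 0.25 + 0.125 + 0.25 + 0.0625 + 0.03125 + 0.125 + 0.015625 + 0.015625 + 0.0078125 + 0.0078125
= 0.8906
Since 0.8906 ≤ 1, prefix-free code exists
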